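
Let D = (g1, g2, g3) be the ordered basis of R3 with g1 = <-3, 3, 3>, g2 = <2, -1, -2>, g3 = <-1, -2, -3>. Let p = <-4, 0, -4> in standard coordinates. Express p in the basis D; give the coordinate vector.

[p]_D is the unique c with M c = p, where M has columns g1, ..., g3.
Gaussian elimination on [M | p] yields c = (2, 2, 2).
Check: 2g1 + 2g2 + 2g3 = <-4, 0, -4>.

<2, 2, 2>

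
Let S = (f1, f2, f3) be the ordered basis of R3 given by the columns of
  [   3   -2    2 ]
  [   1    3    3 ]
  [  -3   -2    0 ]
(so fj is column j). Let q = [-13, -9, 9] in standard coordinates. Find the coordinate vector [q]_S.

[-3, 0, -2]

[q]_S is the unique c with M c = q, where M has columns f1, ..., f3.
Solving this 3x3 system gives c = (-3, 0, -2).
Check: -3f1 + 0·f2 - 2f3 = [-13, -9, 9].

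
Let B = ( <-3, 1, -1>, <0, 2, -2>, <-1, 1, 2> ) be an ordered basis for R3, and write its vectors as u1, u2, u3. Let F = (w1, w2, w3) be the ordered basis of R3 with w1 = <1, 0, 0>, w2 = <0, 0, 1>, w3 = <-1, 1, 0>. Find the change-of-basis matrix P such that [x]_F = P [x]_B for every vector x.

[[-2, 2, 0], [-1, -2, 2], [1, 2, 1]]

Column j of P is [uj]_F, since P maps B-coordinates to F-coordinates.
Expressing u1 in F: u1 = -2w1 - w2 + w3, so column 1 of P is <-2, -1, 1>.
Doing the same for each uj gives P = [[-2, 2, 0], [-1, -2, 2], [1, 2, 1]].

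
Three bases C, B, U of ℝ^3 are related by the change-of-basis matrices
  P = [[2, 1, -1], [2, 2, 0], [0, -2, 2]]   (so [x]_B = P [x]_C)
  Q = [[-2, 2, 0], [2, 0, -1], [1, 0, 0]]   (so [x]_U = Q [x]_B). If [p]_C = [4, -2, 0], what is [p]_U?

First [p]_B = P [p]_C = [6, 4, 4].
Then [p]_U = Q [p]_B = [-4, 8, 6].

[-4, 8, 6]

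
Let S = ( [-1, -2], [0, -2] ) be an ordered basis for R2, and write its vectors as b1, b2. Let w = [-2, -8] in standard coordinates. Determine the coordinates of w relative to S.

We seek scalars with c_1 b1 + c_2 b2 = w; equivalently solve M c = w where the columns of M are b1, b2.
System: -c_1 + 0c_2 = -2, -2c_1 - 2c_2 = -8; solving gives c_1 = 2, c_2 = 2.
Check: 2b1 + 2b2 = [-2, -8].

[2, 2]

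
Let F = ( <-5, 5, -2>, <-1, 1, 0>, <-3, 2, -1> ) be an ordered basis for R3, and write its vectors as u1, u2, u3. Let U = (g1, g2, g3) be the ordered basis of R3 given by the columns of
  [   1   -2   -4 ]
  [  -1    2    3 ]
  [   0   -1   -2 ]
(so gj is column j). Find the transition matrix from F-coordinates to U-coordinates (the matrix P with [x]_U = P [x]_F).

[[-1, -1, -1], [2, 0, -1], [0, 0, 1]]

Column j of P is [uj]_U, since P maps F-coordinates to U-coordinates.
Expressing u1 in U: u1 = -g1 + 2g2 + 0·g3, so column 1 of P is <-1, 2, 0>.
Doing the same for each uj gives P = [[-1, -1, -1], [2, 0, -1], [0, 0, 1]].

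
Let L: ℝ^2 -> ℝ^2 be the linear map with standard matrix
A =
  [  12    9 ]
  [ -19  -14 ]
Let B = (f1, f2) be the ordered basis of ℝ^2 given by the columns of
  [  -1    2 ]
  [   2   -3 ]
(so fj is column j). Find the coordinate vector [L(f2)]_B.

<-1, -2>

Column 2 of [L]_B is the B-coordinate vector of L(f2).
In standard coordinates L(f2) = A f2 = <-3, 4>.
Converting to B: <-3, 4> = -f1 - 2f2, so the coordinate vector is <-1, -2>.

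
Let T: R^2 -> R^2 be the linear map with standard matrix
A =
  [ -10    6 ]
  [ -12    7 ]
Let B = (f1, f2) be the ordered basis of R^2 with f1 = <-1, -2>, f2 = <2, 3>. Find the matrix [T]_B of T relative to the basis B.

[[-2, 0], [-2, -1]]

The j-th column of [T]_B is [T(fj)]_B.
T(f1) = A f1 = <-2, -2> = -2f1 - 2f2, so column 1 is <-2, -2>.
Repeating for f2 and assembling the columns gives [[-2, 0], [-2, -1]].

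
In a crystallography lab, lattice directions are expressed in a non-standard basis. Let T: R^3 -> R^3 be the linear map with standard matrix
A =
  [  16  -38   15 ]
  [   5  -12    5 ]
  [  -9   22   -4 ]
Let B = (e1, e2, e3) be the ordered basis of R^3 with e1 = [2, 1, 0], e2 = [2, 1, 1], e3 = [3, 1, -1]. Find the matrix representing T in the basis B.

The j-th column of [T]_B is [T(ej)]_B.
T(e1) = A e1 = [-6, -2, 4] = -2e1 + 2e2 - 2e3, so column 1 is [-2, 2, -2].
Repeating for e2, e3 and assembling the columns gives [[-2, -3, 1], [2, 3, -2], [-2, 3, -1]].

[[-2, -3, 1], [2, 3, -2], [-2, 3, -1]]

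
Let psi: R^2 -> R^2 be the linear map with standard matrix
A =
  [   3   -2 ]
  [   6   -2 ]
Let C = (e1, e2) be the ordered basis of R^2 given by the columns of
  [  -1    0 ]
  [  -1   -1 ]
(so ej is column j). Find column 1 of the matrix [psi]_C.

[1, 3]

Column 1 of [psi]_C is the C-coordinate vector of psi(e1).
In standard coordinates psi(e1) = A e1 = [-1, -4].
Converting to C: [-1, -4] = e1 + 3e2, so the coordinate vector is [1, 3].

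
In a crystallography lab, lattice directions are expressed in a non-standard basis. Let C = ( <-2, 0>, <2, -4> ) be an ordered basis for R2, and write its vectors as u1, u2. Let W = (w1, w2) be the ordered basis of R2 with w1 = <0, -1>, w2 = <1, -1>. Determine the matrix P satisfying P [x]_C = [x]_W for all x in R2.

Let M have columns uj and N have columns wj. Then for every x, N [x]_W = x = M [x]_C, so P = N^(-1) M.
Since det N = 1, N^(-1) has integer entries; multiplying gives P = [[2, 2], [-2, 2]].

[[2, 2], [-2, 2]]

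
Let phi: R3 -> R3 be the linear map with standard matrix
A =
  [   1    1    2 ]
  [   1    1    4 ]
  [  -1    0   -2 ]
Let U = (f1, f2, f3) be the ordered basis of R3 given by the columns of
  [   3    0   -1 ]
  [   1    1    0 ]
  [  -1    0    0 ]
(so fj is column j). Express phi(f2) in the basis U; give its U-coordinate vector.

Column 2 of [phi]_U is the U-coordinate vector of phi(f2).
In standard coordinates phi(f2) = A f2 = (1, 1, 0).
Converting to U: (1, 1, 0) = 0·f1 + f2 - f3, so the coordinate vector is (0, 1, -1).

(0, 1, -1)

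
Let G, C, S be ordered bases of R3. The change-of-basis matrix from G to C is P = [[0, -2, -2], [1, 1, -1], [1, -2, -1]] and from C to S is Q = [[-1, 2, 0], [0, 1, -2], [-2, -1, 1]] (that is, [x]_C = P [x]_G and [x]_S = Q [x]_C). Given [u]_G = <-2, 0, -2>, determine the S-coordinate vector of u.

<-4, 0, -8>

First [u]_C = P [u]_G = <4, 0, 0>.
Then [u]_S = Q [u]_C = <-4, 0, -8>.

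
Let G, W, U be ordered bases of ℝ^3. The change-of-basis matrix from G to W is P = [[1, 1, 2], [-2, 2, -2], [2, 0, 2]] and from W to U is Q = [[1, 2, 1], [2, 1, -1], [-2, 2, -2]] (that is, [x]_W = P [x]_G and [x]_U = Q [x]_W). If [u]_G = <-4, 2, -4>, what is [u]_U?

<14, 16, 92>

Composing the changes, [u]_U = Q P [u]_G.
Q P = [[-1, 5, 0], [-2, 4, 0], [-10, 2, -12]]; applying this to <-4, 2, -4> gives <14, 16, 92>.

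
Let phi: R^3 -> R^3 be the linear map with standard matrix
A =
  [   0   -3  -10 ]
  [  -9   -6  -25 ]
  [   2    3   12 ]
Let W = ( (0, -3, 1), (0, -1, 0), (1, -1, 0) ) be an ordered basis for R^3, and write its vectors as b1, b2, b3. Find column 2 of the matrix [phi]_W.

(-3, 0, 3)

Column 2 of [phi]_W is the W-coordinate vector of phi(b2).
In standard coordinates phi(b2) = A b2 = (3, 6, -3).
Converting to W: (3, 6, -3) = -3b1 + 0·b2 + 3b3, so the coordinate vector is (-3, 0, 3).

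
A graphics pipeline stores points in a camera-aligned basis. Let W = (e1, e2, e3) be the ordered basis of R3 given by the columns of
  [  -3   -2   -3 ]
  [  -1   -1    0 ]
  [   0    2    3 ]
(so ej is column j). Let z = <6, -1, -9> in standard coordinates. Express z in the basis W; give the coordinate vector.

Write z = c_1 e1 + ... + c_3 e3 and solve for the c_i.
Solving this 3x3 system gives c = (1, 0, -3).
Check: e1 + 0·e2 - 3e3 = <6, -1, -9>.

<1, 0, -3>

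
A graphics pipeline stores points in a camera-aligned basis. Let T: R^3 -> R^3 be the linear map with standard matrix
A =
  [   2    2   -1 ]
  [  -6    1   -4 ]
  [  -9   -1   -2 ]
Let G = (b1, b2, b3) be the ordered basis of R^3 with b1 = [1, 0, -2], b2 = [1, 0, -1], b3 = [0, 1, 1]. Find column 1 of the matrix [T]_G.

Column 1 of [T]_G is the G-coordinate vector of T(b1).
In standard coordinates T(b1) = A b1 = [4, 2, -5].
Converting to G: [4, 2, -5] = 3b1 + b2 + 2b3, so the coordinate vector is [3, 1, 2].

[3, 1, 2]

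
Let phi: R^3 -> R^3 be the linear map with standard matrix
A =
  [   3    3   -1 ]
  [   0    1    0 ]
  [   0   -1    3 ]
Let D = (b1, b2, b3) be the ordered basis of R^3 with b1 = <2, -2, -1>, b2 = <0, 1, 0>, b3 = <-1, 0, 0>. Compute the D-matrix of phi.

With P the matrix whose columns are b1, ..., b3, [phi]_D = P^(-1) A P.
Column by column: phi(b1) = A b1 = <1, -2, -1>; its D-coordinates <1, 0, 1> give column 1.
Continuing for each basis vector yields [phi]_D = [[1, 1, 0], [0, 3, 0], [1, -1, 3]].

[[1, 1, 0], [0, 3, 0], [1, -1, 3]]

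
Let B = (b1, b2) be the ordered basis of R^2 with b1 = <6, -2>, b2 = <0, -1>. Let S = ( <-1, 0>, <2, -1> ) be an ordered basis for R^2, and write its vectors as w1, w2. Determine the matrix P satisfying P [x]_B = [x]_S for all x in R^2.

Let M have columns bj and N have columns wj. Then for every x, N [x]_S = x = M [x]_B, so P = N^(-1) M.
Since det N = 1, N^(-1) has integer entries; multiplying gives P = [[-2, 2], [2, 1]].

[[-2, 2], [2, 1]]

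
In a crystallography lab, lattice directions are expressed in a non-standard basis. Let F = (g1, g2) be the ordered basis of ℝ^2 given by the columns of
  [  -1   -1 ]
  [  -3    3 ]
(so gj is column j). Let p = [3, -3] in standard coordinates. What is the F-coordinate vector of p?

[-1, -2]

We seek scalars with c_1 g1 + c_2 g2 = p; equivalently solve M c = p where the columns of M are g1, g2.
System: -c_1 - c_2 = 3, -3c_1 + 3c_2 = -3; solving gives c_1 = -1, c_2 = -2.
Check: -g1 - 2g2 = [3, -3].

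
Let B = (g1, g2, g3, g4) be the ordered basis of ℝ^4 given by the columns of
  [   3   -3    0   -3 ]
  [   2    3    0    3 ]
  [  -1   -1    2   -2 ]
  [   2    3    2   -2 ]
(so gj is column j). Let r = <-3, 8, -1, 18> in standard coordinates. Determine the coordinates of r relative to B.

<1, 4, 0, -2>

[r]_B is the unique c with M c = r, where M has columns g1, ..., g4.
Row-reducing the augmented matrix [M | r] gives c = (1, 4, 0, -2).
Check: g1 + 4g2 + 0·g3 - 2g4 = <-3, 8, -1, 18>.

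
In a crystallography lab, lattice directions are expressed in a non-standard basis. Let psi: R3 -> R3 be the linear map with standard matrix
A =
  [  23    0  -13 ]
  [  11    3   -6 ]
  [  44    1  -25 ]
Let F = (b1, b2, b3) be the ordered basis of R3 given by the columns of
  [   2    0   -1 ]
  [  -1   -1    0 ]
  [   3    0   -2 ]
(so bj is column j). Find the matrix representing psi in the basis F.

[[2, 1, 0], [-3, 2, -1], [-3, 2, -3]]

The j-th column of [psi]_F is [psi(bj)]_F.
psi(b1) = A b1 = (7, 1, 12) = 2b1 - 3b2 - 3b3, so column 1 is (2, -3, -3).
Repeating for b2, b3 and assembling the columns gives [[2, 1, 0], [-3, 2, -1], [-3, 2, -3]].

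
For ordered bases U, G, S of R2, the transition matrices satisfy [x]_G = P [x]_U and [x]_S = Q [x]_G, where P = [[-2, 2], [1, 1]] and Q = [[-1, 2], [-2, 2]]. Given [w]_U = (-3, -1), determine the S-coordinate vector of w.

First [w]_G = P [w]_U = (4, -4).
Then [w]_S = Q [w]_G = (-12, -16).

(-12, -16)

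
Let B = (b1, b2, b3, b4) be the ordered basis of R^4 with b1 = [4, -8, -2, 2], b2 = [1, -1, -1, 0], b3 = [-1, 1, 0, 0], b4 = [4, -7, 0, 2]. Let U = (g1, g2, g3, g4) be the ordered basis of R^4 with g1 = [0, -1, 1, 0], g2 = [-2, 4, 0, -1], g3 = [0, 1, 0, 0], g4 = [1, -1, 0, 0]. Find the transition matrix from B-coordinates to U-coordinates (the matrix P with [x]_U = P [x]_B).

[[-2, -1, 0, 0], [-2, 0, 0, -2], [-2, -1, 0, 1], [0, 1, -1, 0]]

Take x = bj: its B-coordinates are the j-th standard unit vector, so P e_j — column j of P — equals [bj]_U.
b1 = -2g1 - 2g2 - 2g3 + 0·g4, giving column 1 = [-2, -2, -2, 0]; repeating for each j gives P = [[-2, -1, 0, 0], [-2, 0, 0, -2], [-2, -1, 0, 1], [0, 1, -1, 0]].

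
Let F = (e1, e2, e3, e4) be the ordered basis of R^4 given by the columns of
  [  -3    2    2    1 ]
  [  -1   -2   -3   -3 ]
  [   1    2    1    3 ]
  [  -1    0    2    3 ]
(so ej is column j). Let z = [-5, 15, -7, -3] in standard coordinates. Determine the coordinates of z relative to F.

[-2, -2, -4, 1]

[z]_F is the unique c with M c = z, where M has columns e1, ..., e4.
Solving this 4x4 system gives c = (-2, -2, -4, 1).
Check: -2e1 - 2e2 - 4e3 + e4 = [-5, 15, -7, -3].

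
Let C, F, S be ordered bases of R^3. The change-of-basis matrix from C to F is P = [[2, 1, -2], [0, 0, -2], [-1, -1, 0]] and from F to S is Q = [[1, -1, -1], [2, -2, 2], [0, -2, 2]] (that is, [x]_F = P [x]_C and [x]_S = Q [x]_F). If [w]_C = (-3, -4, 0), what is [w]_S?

(-17, -6, 14)

First [w]_F = P [w]_C = (-10, 0, 7).
Then [w]_S = Q [w]_F = (-17, -6, 14).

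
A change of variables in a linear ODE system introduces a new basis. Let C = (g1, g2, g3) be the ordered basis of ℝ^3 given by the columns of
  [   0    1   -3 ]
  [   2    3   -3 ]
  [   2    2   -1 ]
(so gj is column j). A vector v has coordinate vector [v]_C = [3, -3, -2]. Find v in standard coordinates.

v = M [v]_C, where M has columns g1, ..., g3.
Carrying out the matrix-vector product, v = [3, 3, 2].

[3, 3, 2]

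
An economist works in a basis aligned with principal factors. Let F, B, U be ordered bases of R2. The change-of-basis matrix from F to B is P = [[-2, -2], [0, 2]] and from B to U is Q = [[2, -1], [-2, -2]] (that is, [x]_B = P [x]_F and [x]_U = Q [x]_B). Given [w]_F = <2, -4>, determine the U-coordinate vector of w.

<16, 8>

First [w]_B = P [w]_F = <4, -8>.
Then [w]_U = Q [w]_B = <16, 8>.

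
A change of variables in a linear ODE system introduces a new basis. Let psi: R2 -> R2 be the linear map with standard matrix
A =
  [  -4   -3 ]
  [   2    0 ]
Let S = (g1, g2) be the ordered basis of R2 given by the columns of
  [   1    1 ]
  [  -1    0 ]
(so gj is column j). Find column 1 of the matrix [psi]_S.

Compute psi(g1) = A g1 = <-1, 2> in standard coordinates.
Then write this in S-coordinates: solve for y in y_1 g1 + y_2 g2 = <-1, 2>.
This gives y = <-2, 1>, which is column 1 of [psi]_S.

<-2, 1>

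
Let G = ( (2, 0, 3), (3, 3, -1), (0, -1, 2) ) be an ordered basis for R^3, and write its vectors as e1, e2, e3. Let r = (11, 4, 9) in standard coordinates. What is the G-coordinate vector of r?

[r]_G is the unique c with M c = r, where M has columns e1, ..., e3.
Gaussian elimination on [M | r] yields c = (4, 1, -1).
Check: 4e1 + e2 - e3 = (11, 4, 9).

(4, 1, -1)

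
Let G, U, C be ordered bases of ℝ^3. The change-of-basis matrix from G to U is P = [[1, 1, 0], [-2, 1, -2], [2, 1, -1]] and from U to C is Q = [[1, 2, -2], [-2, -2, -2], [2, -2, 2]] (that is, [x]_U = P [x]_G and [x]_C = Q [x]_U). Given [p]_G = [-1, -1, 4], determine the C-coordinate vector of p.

Composing the changes, [p]_C = Q P [p]_G.
Q P = [[-7, 1, -2], [-2, -6, 6], [10, 2, 2]]; applying this to [-1, -1, 4] gives [-2, 32, -4].

[-2, 32, -4]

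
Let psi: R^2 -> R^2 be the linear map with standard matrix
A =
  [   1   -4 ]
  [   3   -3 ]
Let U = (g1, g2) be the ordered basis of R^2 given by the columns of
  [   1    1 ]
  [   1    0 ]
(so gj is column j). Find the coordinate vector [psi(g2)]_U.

<3, -2>

Compute psi(g2) = A g2 = <1, 3> in standard coordinates.
Then write this in U-coordinates: solve for y in y_1 g1 + y_2 g2 = <1, 3>.
This gives y = <3, -2>, which is column 2 of [psi]_U.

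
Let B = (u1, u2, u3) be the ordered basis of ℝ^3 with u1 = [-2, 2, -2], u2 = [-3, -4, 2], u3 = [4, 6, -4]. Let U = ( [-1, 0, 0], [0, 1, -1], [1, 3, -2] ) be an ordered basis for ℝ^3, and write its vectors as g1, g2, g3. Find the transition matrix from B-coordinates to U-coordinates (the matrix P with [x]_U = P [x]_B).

Let M have columns uj and N have columns gj. Then for every x, N [x]_U = x = M [x]_B, so P = N^(-1) M.
Since det N = -1, N^(-1) has integer entries; multiplying gives P = [[2, 1, -2], [2, 2, 0], [0, -2, 2]].

[[2, 1, -2], [2, 2, 0], [0, -2, 2]]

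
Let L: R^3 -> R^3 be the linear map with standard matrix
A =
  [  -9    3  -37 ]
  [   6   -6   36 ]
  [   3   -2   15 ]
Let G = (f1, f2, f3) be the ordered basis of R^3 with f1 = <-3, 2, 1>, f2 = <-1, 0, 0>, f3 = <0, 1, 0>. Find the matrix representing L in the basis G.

The j-th column of [L]_G is [L(fj)]_G.
L(f1) = A f1 = <-4, 6, 2> = 2f1 - 2f2 + 2f3, so column 1 is <2, -2, 2>.
Repeating for f2, f3 and assembling the columns gives [[2, -3, -2], [-2, 0, 3], [2, 0, -2]].

[[2, -3, -2], [-2, 0, 3], [2, 0, -2]]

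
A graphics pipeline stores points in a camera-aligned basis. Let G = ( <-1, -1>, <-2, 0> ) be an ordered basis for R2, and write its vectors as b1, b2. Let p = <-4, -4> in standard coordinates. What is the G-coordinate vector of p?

<4, 0>

Write p = c_1 b1 + c_2 b2 and solve for the c_i.
System: -c_1 - 2c_2 = -4, -c_1 + 0c_2 = -4; solving gives c_1 = 4, c_2 = 0.
Check: 4b1 + 0·b2 = <-4, -4>.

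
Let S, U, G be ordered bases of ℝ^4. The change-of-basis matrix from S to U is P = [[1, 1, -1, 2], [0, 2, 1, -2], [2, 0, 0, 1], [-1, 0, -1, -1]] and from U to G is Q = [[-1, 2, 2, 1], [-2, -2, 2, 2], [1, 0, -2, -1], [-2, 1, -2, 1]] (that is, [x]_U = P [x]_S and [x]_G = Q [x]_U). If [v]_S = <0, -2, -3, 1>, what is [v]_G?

<-17, 18, -1, -15>

Composing the changes, [v]_G = Q P [v]_S.
Q P = [[2, 3, 2, -5], [0, -6, -2, 0], [-2, 1, 0, 1], [-7, 0, 2, -9]]; applying this to <0, -2, -3, 1> gives <-17, 18, -1, -15>.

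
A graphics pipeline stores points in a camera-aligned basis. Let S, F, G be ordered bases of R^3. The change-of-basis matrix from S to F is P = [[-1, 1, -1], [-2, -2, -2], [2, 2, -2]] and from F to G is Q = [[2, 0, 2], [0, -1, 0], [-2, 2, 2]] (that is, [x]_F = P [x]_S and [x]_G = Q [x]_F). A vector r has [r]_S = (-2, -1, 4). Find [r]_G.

(-34, 2, -26)

Apply P to get F-coordinates (-3, -2, -14), then Q to get G-coordinates.
The result is [r]_G = (-34, 2, -26).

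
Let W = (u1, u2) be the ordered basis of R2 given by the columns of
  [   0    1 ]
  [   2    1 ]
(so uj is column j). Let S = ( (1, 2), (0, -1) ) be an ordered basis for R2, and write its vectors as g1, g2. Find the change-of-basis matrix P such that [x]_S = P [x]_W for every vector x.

[[0, 1], [-2, 1]]

Let M have columns uj and N have columns gj. Then for every x, N [x]_S = x = M [x]_W, so P = N^(-1) M.
Since det N = -1, N^(-1) has integer entries; multiplying gives P = [[0, 1], [-2, 1]].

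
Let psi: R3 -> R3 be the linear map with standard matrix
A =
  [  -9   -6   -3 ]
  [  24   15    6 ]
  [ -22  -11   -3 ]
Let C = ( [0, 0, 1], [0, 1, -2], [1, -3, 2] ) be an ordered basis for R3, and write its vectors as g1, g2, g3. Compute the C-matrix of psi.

[[-3, 1, -1], [-3, 3, 0], [-3, 0, 3]]

With P the matrix whose columns are g1, ..., g3, [psi]_C = P^(-1) A P.
Column by column: psi(g1) = A g1 = [-3, 6, -3]; its C-coordinates [-3, -3, -3] give column 1.
Continuing for each basis vector yields [psi]_C = [[-3, 1, -1], [-3, 3, 0], [-3, 0, 3]].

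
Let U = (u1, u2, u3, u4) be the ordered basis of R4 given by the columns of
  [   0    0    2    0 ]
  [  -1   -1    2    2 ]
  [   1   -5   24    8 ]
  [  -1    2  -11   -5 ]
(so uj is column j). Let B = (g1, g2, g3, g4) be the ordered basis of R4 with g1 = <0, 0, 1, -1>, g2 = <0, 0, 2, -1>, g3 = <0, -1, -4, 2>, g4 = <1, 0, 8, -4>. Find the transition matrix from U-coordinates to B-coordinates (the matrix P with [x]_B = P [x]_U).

[[1, 1, -2, 2], [2, -1, 1, -1], [1, 1, -2, -2], [0, 0, 2, 0]]

Take x = uj: its U-coordinates are the j-th standard unit vector, so P e_j — column j of P — equals [uj]_B.
u1 = g1 + 2g2 + g3 + 0·g4, giving column 1 = <1, 2, 1, 0>; repeating for each j gives P = [[1, 1, -2, 2], [2, -1, 1, -1], [1, 1, -2, -2], [0, 0, 2, 0]].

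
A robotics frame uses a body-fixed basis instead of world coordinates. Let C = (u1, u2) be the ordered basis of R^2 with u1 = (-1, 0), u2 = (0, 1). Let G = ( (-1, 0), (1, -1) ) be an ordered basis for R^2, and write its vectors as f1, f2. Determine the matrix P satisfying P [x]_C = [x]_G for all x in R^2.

Take x = uj: its C-coordinates are the j-th standard unit vector, so P e_j — column j of P — equals [uj]_G.
u1 = f1 + 0·f2, giving column 1 = (1, 0); repeating for each j gives P = [[1, -1], [0, -1]].

[[1, -1], [0, -1]]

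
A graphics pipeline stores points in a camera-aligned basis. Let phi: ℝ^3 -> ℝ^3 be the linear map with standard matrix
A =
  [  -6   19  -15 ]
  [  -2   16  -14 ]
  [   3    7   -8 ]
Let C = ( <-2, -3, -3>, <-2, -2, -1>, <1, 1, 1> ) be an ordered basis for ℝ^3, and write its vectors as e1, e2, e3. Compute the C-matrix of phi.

With P the matrix whose columns are e1, ..., e3, [phi]_C = P^(-1) A P.
Column by column: phi(e1) = A e1 = <0, -2, -3>; its C-coordinates <2, -1, 2> give column 1.
Continuing for each basis vector yields [phi]_C = [[2, 3, -2], [-1, 2, 2], [2, -1, -2]].

[[2, 3, -2], [-1, 2, 2], [2, -1, -2]]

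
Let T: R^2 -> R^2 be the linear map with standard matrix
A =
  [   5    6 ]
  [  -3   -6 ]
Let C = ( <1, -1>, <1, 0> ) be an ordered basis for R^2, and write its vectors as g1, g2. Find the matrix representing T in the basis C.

[[-3, 3], [2, 2]]

With P the matrix whose columns are g1, g2, [T]_C = P^(-1) A P.
Column by column: T(g1) = A g1 = <-1, 3>; its C-coordinates <-3, 2> give column 1.
Continuing for each basis vector yields [T]_C = [[-3, 3], [2, 2]].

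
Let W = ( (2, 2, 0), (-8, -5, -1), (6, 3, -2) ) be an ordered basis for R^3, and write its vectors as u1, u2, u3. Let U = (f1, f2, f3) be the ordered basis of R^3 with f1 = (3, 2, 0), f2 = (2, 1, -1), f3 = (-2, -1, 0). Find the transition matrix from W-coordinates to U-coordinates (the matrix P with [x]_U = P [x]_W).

Take x = uj: its W-coordinates are the j-th standard unit vector, so P e_j — column j of P — equals [uj]_U.
u1 = 2f1 + 0·f2 + 2f3, giving column 1 = (2, 0, 2); repeating for each j gives P = [[2, -2, 0], [0, 1, 2], [2, 2, -1]].

[[2, -2, 0], [0, 1, 2], [2, 2, -1]]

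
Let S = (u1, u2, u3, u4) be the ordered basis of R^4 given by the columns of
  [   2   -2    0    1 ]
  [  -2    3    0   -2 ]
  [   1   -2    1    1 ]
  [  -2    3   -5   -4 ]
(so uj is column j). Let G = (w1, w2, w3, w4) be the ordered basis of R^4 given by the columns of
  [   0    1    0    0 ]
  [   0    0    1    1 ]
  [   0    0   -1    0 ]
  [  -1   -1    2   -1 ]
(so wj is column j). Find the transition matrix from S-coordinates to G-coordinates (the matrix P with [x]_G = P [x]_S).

[[-1, 2, 2, 2], [2, -2, 0, 1], [-1, 2, -1, -1], [-1, 1, 1, -1]]

Take x = uj: its S-coordinates are the j-th standard unit vector, so P e_j — column j of P — equals [uj]_G.
u1 = -w1 + 2w2 - w3 - w4, giving column 1 = <-1, 2, -1, -1>; repeating for each j gives P = [[-1, 2, 2, 2], [2, -2, 0, 1], [-1, 2, -1, -1], [-1, 1, 1, -1]].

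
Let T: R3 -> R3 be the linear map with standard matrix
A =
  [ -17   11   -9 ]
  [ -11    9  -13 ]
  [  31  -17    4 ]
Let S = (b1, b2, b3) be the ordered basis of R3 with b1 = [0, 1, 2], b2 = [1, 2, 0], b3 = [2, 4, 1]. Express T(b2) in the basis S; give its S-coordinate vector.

[-3, -1, 3]

Column 2 of [T]_S is the S-coordinate vector of T(b2).
In standard coordinates T(b2) = A b2 = [5, 7, -3].
Converting to S: [5, 7, -3] = -3b1 - b2 + 3b3, so the coordinate vector is [-3, -1, 3].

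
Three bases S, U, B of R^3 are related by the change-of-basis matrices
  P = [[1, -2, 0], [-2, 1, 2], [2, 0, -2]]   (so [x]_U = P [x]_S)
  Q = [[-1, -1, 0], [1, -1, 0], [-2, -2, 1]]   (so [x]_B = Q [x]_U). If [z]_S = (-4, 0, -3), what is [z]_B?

Apply P to get U-coordinates (-4, 2, -2), then Q to get B-coordinates.
The result is [z]_B = (2, -6, 2).

(2, -6, 2)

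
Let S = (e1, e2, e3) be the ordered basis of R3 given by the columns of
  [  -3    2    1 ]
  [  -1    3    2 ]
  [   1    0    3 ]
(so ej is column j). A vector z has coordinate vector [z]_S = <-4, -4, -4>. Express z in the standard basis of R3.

<0, -16, -16>

z = M [z]_S, where M has columns e1, ..., e3.
Carrying out the matrix-vector product, z = <0, -16, -16>.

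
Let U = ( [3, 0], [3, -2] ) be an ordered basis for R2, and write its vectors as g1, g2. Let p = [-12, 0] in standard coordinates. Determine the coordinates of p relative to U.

Write p = c_1 g1 + c_2 g2 and solve for the c_i.
System: 3c_1 + 3c_2 = -12, 0c_1 - 2c_2 = 0; solving gives c_1 = -4, c_2 = 0.
Check: -4g1 + 0·g2 = [-12, 0].

[-4, 0]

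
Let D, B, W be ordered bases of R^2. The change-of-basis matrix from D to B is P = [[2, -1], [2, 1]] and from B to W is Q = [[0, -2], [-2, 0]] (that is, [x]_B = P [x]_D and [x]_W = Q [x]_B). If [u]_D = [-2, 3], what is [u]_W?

[2, 14]

Apply P to get B-coordinates [-7, -1], then Q to get W-coordinates.
The result is [u]_W = [2, 14].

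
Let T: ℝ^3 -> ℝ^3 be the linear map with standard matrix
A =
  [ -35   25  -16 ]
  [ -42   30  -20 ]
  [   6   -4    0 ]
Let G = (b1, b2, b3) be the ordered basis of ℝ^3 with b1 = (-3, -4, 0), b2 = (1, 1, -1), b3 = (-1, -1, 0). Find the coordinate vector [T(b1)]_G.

Compute T(b1) = A b1 = (5, 6, -2) in standard coordinates.
Then write this in G-coordinates: solve for y in y_1 b1 + ... + y_3 b3 = (5, 6, -2).
This gives y = (-1, 2, 0), which is column 1 of [T]_G.

(-1, 2, 0)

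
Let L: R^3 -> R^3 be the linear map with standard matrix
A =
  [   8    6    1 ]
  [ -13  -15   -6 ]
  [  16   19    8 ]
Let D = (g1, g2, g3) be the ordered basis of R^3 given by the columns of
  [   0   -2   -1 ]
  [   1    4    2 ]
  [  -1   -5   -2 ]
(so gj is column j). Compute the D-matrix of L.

[[1, 2, -1], [-2, 0, -1], [-1, -3, 0]]

With P the matrix whose columns are g1, ..., g3, [L]_D = P^(-1) A P.
Column by column: L(g1) = A g1 = (5, -9, 11); its D-coordinates (1, -2, -1) give column 1.
Continuing for each basis vector yields [L]_D = [[1, 2, -1], [-2, 0, -1], [-1, -3, 0]].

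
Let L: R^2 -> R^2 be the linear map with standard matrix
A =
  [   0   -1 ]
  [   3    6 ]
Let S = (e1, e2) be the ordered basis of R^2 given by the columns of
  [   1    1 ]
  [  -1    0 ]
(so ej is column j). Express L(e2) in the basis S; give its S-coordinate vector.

[-3, 3]

Compute L(e2) = A e2 = [0, 3] in standard coordinates.
Then write this in S-coordinates: solve for y in y_1 e1 + y_2 e2 = [0, 3].
This gives y = [-3, 3], which is column 2 of [L]_S.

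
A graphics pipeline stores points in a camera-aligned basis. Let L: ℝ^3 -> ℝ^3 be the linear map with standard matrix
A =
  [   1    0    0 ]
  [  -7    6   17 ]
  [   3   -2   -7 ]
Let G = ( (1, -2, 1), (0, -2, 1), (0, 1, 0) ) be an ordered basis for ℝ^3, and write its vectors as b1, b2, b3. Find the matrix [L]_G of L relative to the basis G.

[[1, 0, 0], [-1, -3, -2], [-2, -1, 2]]

Let P have columns b1, ..., b3. Then [L]_G = P^(-1) A P.
Here det P = -1, so P^(-1) is integer; computing A P first and then P^(-1)(A P) gives [[1, 0, 0], [-1, -3, -2], [-2, -1, 2]].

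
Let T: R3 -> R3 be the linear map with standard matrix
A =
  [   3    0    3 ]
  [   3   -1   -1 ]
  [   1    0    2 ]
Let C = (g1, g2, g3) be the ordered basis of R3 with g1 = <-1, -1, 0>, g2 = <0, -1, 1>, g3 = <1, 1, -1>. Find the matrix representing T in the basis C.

[[3, -2, -2], [-1, 3, -3], [0, 1, -2]]

The j-th column of [T]_C is [T(gj)]_C.
T(g1) = A g1 = <-3, -2, -1> = 3g1 - g2 + 0·g3, so column 1 is <3, -1, 0>.
Repeating for g2, g3 and assembling the columns gives [[3, -2, -2], [-1, 3, -3], [0, 1, -2]].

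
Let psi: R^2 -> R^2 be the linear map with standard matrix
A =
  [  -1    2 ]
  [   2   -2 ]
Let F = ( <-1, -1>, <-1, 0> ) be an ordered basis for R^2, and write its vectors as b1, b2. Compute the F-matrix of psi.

With P the matrix whose columns are b1, b2, [psi]_F = P^(-1) A P.
Column by column: psi(b1) = A b1 = <-1, 0>; its F-coordinates <0, 1> give column 1.
Continuing for each basis vector yields [psi]_F = [[0, 2], [1, -3]].

[[0, 2], [1, -3]]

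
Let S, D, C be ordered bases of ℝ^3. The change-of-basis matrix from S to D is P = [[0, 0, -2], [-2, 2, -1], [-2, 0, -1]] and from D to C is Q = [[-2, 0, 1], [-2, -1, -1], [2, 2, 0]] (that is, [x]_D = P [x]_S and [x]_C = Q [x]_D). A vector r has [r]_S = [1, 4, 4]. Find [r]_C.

[10, 20, -12]

First [r]_D = P [r]_S = [-8, 2, -6].
Then [r]_C = Q [r]_D = [10, 20, -12].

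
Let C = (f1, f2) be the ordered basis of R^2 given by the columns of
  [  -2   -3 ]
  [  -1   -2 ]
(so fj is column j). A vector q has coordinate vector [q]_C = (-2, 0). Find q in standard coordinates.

(4, 2)

By definition q = -2f1 + 0·f2.
Summing componentwise gives (4, 2).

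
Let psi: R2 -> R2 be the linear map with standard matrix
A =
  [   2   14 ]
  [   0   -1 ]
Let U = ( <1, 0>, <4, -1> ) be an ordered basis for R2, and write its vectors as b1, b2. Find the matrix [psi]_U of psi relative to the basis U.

With P the matrix whose columns are b1, b2, [psi]_U = P^(-1) A P.
Column by column: psi(b1) = A b1 = <2, 0>; its U-coordinates <2, 0> give column 1.
Continuing for each basis vector yields [psi]_U = [[2, -2], [0, -1]].

[[2, -2], [0, -1]]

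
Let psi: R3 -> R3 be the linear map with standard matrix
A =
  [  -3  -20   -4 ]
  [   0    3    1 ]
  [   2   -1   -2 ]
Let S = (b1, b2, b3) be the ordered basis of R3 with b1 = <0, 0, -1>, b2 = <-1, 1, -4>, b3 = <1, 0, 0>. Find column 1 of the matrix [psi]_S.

<2, -1, 3>

Column 1 of [psi]_S is the S-coordinate vector of psi(b1).
In standard coordinates psi(b1) = A b1 = <4, -1, 2>.
Converting to S: <4, -1, 2> = 2b1 - b2 + 3b3, so the coordinate vector is <2, -1, 3>.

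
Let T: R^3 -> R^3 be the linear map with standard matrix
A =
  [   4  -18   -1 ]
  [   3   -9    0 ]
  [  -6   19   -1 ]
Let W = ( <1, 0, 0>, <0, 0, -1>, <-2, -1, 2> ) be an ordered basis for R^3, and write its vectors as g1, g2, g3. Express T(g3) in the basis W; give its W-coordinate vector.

<2, 3, -3>

Column 3 of [T]_W is the W-coordinate vector of T(g3).
In standard coordinates T(g3) = A g3 = <8, 3, -9>.
Converting to W: <8, 3, -9> = 2g1 + 3g2 - 3g3, so the coordinate vector is <2, 3, -3>.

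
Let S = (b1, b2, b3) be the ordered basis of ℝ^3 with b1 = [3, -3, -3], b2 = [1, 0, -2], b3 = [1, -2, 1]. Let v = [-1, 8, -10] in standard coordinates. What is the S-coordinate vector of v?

[0, 3, -4]

We seek scalars with c_1 b1 + ... + c_3 b3 = v; equivalently solve M c = v where the columns of M are b1, ..., b3.
Row-reducing the augmented matrix [M | v] gives c = (0, 3, -4).
Check: 0·b1 + 3b2 - 4b3 = [-1, 8, -10].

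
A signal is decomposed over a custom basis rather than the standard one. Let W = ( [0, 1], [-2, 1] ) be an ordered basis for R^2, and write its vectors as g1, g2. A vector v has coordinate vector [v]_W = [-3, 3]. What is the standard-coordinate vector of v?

[-6, 0]

By definition v = -3g1 + 3g2.
Summing componentwise gives [-6, 0].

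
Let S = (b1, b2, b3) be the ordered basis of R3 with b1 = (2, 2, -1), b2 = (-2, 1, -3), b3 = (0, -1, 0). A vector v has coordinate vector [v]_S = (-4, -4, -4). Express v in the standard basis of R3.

v = M [v]_S, where M has columns b1, ..., b3.
Carrying out the matrix-vector product, v = (0, -8, 16).

(0, -8, 16)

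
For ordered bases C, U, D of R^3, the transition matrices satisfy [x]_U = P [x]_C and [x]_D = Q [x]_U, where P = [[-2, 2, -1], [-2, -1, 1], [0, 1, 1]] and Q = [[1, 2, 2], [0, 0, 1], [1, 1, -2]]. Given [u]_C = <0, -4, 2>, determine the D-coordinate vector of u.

First [u]_U = P [u]_C = <-10, 6, -2>.
Then [u]_D = Q [u]_U = <-2, -2, 0>.

<-2, -2, 0>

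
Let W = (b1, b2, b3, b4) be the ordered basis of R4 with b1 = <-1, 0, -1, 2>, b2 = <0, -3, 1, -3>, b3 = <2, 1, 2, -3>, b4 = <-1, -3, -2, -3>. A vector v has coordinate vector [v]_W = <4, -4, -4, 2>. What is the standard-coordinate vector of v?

The coordinates say v = 4b1 - 4b2 - 4b3 + 2b4; adding the scaled basis vectors gives <-14, 2, -20, 26>.

<-14, 2, -20, 26>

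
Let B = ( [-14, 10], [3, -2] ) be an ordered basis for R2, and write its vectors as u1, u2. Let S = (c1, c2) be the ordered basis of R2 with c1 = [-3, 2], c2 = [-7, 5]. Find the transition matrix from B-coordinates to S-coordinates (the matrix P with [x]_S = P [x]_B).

Column j of P is [uj]_S, since P maps B-coordinates to S-coordinates.
Expressing u1 in S: u1 = 0·c1 + 2c2, so column 1 of P is [0, 2].
Doing the same for each uj gives P = [[0, -1], [2, 0]].

[[0, -1], [2, 0]]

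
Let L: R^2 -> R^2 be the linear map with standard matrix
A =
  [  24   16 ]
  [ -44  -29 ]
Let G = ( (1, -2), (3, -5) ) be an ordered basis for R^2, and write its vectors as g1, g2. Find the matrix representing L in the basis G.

[[-2, 1], [-2, -3]]

Let P have columns g1, g2. Then [L]_G = P^(-1) A P.
Here det P = 1, so P^(-1) is integer; computing A P first and then P^(-1)(A P) gives [[-2, 1], [-2, -3]].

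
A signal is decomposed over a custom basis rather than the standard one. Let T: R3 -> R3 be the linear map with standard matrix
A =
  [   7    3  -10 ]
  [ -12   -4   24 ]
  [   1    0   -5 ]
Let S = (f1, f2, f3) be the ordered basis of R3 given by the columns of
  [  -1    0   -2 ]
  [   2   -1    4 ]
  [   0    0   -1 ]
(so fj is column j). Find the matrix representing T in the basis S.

[[-1, 3, -2], [-2, 2, 0], [1, 0, -3]]

Let P have columns f1, ..., f3. Then [T]_S = P^(-1) A P.
Here det P = -1, so P^(-1) is integer; computing A P first and then P^(-1)(A P) gives [[-1, 3, -2], [-2, 2, 0], [1, 0, -3]].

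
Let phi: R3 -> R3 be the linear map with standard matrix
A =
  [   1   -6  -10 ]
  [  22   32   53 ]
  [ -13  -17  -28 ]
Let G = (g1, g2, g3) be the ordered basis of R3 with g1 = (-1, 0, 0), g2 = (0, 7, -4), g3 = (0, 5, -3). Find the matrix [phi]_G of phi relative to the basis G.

Let P have columns g1, ..., g3. Then [phi]_G = P^(-1) A P.
Here det P = 1, so P^(-1) is integer; computing A P first and then P^(-1)(A P) gives [[1, 2, 0], [-1, 1, -2], [-3, 1, 3]].

[[1, 2, 0], [-1, 1, -2], [-3, 1, 3]]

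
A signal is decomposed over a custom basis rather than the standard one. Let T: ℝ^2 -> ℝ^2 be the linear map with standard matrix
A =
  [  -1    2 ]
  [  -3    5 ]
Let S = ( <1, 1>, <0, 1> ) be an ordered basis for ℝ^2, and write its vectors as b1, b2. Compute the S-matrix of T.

With P the matrix whose columns are b1, b2, [T]_S = P^(-1) A P.
Column by column: T(b1) = A b1 = <1, 2>; its S-coordinates <1, 1> give column 1.
Continuing for each basis vector yields [T]_S = [[1, 2], [1, 3]].

[[1, 2], [1, 3]]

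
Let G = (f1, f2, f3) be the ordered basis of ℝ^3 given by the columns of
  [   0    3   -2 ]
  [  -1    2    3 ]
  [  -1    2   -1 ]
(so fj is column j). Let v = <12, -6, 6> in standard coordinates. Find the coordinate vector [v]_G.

<1, 2, -3>

[v]_G is the unique c with M c = v, where M has columns f1, ..., f3.
Row-reducing the augmented matrix [M | v] gives c = (1, 2, -3).
Check: f1 + 2f2 - 3f3 = <12, -6, 6>.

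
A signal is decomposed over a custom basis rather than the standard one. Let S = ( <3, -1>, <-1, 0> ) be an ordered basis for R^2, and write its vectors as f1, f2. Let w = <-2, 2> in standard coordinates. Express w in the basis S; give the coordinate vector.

<-2, -4>

[w]_S is the unique c with M c = w, where M has columns f1, f2.
System: 3c_1 - c_2 = -2, -c_1 + 0c_2 = 2; solving gives c_1 = -2, c_2 = -4.
Check: -2f1 - 4f2 = <-2, 2>.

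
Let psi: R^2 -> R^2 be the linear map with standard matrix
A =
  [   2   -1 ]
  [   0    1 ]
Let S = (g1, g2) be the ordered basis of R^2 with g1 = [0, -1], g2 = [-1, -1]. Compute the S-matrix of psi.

The j-th column of [psi]_S is [psi(gj)]_S.
psi(g1) = A g1 = [1, -1] = 2g1 - g2, so column 1 is [2, -1].
Repeating for g2 and assembling the columns gives [[2, 0], [-1, 1]].

[[2, 0], [-1, 1]]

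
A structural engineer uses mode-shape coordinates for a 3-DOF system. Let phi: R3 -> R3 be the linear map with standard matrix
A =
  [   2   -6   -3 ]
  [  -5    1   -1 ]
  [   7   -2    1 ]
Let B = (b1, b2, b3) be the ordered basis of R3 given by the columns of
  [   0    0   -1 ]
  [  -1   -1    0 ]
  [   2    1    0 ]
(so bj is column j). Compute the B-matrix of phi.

Let P have columns b1, ..., b3. Then [phi]_B = P^(-1) A P.
Here det P = -1, so P^(-1) is integer; computing A P first and then P^(-1)(A P) gives [[1, 1, -2], [2, 1, -3], [0, -3, 2]].

[[1, 1, -2], [2, 1, -3], [0, -3, 2]]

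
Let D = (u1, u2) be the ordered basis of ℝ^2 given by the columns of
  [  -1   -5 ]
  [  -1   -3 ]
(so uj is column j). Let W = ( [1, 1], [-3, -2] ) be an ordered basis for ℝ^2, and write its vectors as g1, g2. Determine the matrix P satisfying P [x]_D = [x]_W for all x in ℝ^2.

Let M have columns uj and N have columns gj. Then for every x, N [x]_W = x = M [x]_D, so P = N^(-1) M.
Since det N = 1, N^(-1) has integer entries; multiplying gives P = [[-1, 1], [0, 2]].

[[-1, 1], [0, 2]]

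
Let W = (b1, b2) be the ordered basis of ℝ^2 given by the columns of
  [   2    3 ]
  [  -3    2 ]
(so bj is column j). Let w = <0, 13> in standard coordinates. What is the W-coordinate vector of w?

We seek scalars with c_1 b1 + c_2 b2 = w; equivalently solve M c = w where the columns of M are b1, b2.
System: 2c_1 + 3c_2 = 0, -3c_1 + 2c_2 = 13; solving gives c_1 = -3, c_2 = 2.
Check: -3b1 + 2b2 = <0, 13>.

<-3, 2>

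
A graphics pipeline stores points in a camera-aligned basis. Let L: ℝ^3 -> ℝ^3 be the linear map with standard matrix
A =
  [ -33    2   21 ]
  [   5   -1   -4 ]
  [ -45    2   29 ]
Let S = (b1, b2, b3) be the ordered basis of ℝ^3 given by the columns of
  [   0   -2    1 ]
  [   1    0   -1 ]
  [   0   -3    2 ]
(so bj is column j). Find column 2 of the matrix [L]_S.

<-1, -3, -3>

Column 2 of [L]_S is the S-coordinate vector of L(b2).
In standard coordinates L(b2) = A b2 = <3, 2, 3>.
Converting to S: <3, 2, 3> = -b1 - 3b2 - 3b3, so the coordinate vector is <-1, -3, -3>.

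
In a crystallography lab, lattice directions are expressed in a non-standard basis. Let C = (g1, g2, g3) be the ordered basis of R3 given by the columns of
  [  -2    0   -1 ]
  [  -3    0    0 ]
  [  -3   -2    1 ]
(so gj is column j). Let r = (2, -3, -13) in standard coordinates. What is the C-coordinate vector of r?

We seek scalars with c_1 g1 + ... + c_3 g3 = r; equivalently solve M c = r where the columns of M are g1, ..., g3.
Solving this 3x3 system gives c = (1, 3, -4).
Check: g1 + 3g2 - 4g3 = (2, -3, -13).

(1, 3, -4)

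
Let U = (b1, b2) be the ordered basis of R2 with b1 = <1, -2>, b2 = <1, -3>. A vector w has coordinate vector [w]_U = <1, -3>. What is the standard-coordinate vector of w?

The coordinates say w = b1 - 3b2; adding the scaled basis vectors gives <-2, 7>.

<-2, 7>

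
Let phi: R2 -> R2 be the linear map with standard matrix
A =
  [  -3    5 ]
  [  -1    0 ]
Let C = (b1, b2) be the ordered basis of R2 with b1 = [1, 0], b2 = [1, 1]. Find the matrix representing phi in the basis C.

The j-th column of [phi]_C is [phi(bj)]_C.
phi(b1) = A b1 = [-3, -1] = -2b1 - b2, so column 1 is [-2, -1].
Repeating for b2 and assembling the columns gives [[-2, 3], [-1, -1]].

[[-2, 3], [-1, -1]]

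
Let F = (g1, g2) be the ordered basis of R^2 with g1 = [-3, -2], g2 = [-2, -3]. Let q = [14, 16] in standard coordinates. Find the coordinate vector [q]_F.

Write q = c_1 g1 + c_2 g2 and solve for the c_i.
System: -3c_1 - 2c_2 = 14, -2c_1 - 3c_2 = 16; solving gives c_1 = -2, c_2 = -4.
Check: -2g1 - 4g2 = [14, 16].

[-2, -4]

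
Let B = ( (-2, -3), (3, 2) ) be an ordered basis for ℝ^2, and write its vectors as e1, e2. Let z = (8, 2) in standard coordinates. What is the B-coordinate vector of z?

We seek scalars with c_1 e1 + c_2 e2 = z; equivalently solve M c = z where the columns of M are e1, e2.
System: -2c_1 + 3c_2 = 8, -3c_1 + 2c_2 = 2; solving gives c_1 = 2, c_2 = 4.
Check: 2e1 + 4e2 = (8, 2).

(2, 4)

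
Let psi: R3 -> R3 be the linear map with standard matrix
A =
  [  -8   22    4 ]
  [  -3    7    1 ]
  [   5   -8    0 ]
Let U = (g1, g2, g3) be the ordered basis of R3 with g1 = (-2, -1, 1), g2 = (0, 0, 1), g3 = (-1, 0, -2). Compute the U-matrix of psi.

With P the matrix whose columns are g1, ..., g3, [psi]_U = P^(-1) A P.
Column by column: psi(g1) = A g1 = (-2, 0, -2); its U-coordinates (0, 2, 2) give column 1.
Continuing for each basis vector yields [psi]_U = [[0, -1, -1], [2, -3, 0], [2, -2, 2]].

[[0, -1, -1], [2, -3, 0], [2, -2, 2]]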